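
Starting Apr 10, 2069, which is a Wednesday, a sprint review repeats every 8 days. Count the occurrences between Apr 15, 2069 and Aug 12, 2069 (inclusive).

Occurrences land 8·i days after Apr 10, 2069 for i = 0, 1, 2, …
Apr 15, 2069 is 5 days after the start; 5 ÷ 8 = 0 remainder 5; since the remainder is 5, round up to i = 1. First occurrence in the window: #2 on Apr 18, 2069 (1×8 = 8 days in).
Aug 12, 2069 is 124 days after the start; 124 ÷ 8 = 15 remainder 4. Last occurrence in the window: #16 on Aug 8, 2069.
Occurrences #2 through #16: 15 in total.

15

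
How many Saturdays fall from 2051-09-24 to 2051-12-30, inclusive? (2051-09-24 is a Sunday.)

14

2051-09-24 is a Sunday; the first Saturday on or after it is 2051-09-30 (6 days later).
From 2051-09-30 to 2051-12-30: 0 + 31 + 30 + 30 = 91 days (rest of September, October, November, December).
91 ÷ 7 = 13 full weeks with remainder 0, so 13 more Saturdays after the first → 14.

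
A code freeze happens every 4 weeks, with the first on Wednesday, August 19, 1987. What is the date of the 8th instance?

The 8th occurrence is 7 intervals after the first: 7 × 28 = 196 days after August 19, 1987.
August has 31 days — 12 days to the end of August leaves 184.
September has 30 days (154 left).
October has 31 days (123 left).
November has 30 days (93 left).
December has 31 days (62 left).
January has 31 days (31 left).
February has 29 days (2 left).
2 days into March → March 2, 1988.

March 2, 1988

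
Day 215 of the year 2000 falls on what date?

January has 31 days (215 − 31 = 184 remain).
February has 29 days (184 − 29 = 155 remain).
March has 31 days (155 − 31 = 124 remain).
April has 30 days (124 − 30 = 94 remain).
May has 31 days (94 − 31 = 63 remain).
June has 30 days (63 − 30 = 33 remain).
July has 31 days (33 − 31 = 2 remain).
2 into August → August 2.

2000-08-02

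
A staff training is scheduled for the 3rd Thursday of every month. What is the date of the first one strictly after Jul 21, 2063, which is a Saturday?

Aug 16, 2063

Jul 2063 starts on a Sunday; its first Thursday is the 5th, so the 3rd Thursday is the 19th — Jul 19, 2063.
That is not after Jul 21, 2063, so look at Aug 2063.
Aug 2063 starts on a Wednesday; its first Thursday is the 2nd, so the 3rd Thursday is the 16th — Aug 16, 2063.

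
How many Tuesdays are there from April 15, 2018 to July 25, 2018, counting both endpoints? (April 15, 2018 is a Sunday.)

15

April 15, 2018 is a Sunday; the first Tuesday on or after it is April 17, 2018 (2 days later).
From April 17, 2018 to July 25, 2018: 13 + 31 + 30 + 25 = 99 days (rest of April, May, June, July).
99 ÷ 7 = 14 full weeks with remainder 1, so 14 more Tuesdays after the first → 15.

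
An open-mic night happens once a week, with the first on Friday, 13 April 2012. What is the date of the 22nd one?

7 September 2012

The 22nd occurrence is 21 intervals after the first: 21 × 7 = 147 days after 13 April 2012.
April has 30 days — 17 days to the end of April leaves 130.
May has 31 days (99 left).
June has 30 days (69 left).
July has 31 days (38 left).
August has 31 days (7 left).
7 days into September → 7 September 2012.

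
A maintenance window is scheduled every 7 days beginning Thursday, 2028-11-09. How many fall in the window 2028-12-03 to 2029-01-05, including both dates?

5

Occurrences land 7·i days after 2028-11-09 for i = 0, 1, 2, …
2028-12-03 is 24 days after the start; 24 ÷ 7 = 3 remainder 3; since the remainder is 3, round up to i = 4. First occurrence in the window: #5 on 2028-12-07 (4×7 = 28 days in).
2029-01-05 is 57 days after the start; 57 ÷ 7 = 8 remainder 1. Last occurrence in the window: #9 on 2029-01-04.
Occurrences #5 through #9: 5 in total.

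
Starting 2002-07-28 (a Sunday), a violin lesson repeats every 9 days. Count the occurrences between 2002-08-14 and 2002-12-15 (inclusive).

Occurrences land 9·i days after 2002-07-28 for i = 0, 1, 2, …
2002-08-14 is 17 days after the start; 17 ÷ 9 = 1 remainder 8; since the remainder is 8, round up to i = 2. First occurrence in the window: #3 on 2002-08-15 (2×9 = 18 days in).
2002-12-15 is 140 days after the start; 140 ÷ 9 = 15 remainder 5. Last occurrence in the window: #16 on 2002-12-10.
Occurrences #3 through #16: 14 in total.

14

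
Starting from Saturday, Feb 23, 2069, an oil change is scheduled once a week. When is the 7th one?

Apr 6, 2069

The 7th occurrence is 6 intervals after the first: 6 × 7 = 42 days after Feb 23, 2069.
Feb has 28 days — 5 days to the end of Feb leaves 37.
Mar has 31 days (6 left).
6 days into Apr → Apr 6, 2069.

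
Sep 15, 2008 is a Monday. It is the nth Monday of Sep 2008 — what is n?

Day 15 falls in week ⌈15/7⌉ of the month.
Days 1–7 hold the 1st Monday, 8–14 the 2nd, 15–21 the 3rd, 22–28 the 4th, 29–31 the 5th.
15 is in the range for the 3rd.

3rd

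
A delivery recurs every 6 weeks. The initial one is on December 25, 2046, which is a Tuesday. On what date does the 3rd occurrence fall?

March 19, 2047

The 3rd occurrence is 2 intervals after the first: 2 × 42 = 84 days after December 25, 2046.
December has 31 days — 6 days to the end of December leaves 78.
January has 31 days (47 left).
February has 28 days (19 left).
19 days into March → March 19, 2047.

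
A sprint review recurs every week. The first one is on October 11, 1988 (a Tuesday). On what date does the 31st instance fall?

May 9, 1989

The 31st occurrence is 30 intervals after the first: 30 × 7 = 210 days after October 11, 1988.
October has 31 days — 20 days to the end of October leaves 190.
November has 30 days (160 left).
December has 31 days (129 left).
January has 31 days (98 left).
February has 28 days (70 left).
March has 31 days (39 left).
April has 30 days (9 left).
9 days into May → May 9, 1989.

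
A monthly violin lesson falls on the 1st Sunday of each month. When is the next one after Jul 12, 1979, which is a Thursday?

Jul 1979 starts on a Sunday, so its 1st Sunday is Jul 1, 1979.
That is not after Jul 12, 1979, so look at Aug 1979.
Aug 1979 starts on a Wednesday, so its 1st Sunday is Aug 5, 1979 (4 days in).

Aug 5, 1979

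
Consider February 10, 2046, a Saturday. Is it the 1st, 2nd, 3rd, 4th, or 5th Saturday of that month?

2nd

Day 10 falls in week ⌈10/7⌉ of the month.
Days 1–7 hold the 1st Saturday, 8–14 the 2nd, 15–21 the 3rd, 22–28 the 4th, 29–31 the 5th.
10 is in the range for the 2nd.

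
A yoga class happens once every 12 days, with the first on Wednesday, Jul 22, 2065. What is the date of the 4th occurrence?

Aug 27, 2065

The 4th occurrence is 3 intervals after the first: 3 × 12 = 36 days after Jul 22, 2065.
Jul has 31 days — 9 days to the end of Jul leaves 27.
27 days into Aug → Aug 27, 2065.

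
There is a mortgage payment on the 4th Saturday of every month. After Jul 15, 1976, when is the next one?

Jul 24, 1976

Jul 1976 starts on a Thursday; its first Saturday is the 3rd, so the 4th Saturday is the 24th — Jul 24, 1976.
Jul 24, 1976 is after Jul 15, 1976, so that is the next one.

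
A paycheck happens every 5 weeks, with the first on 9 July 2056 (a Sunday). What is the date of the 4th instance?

The 4th occurrence is 3 intervals after the first: 3 × 35 = 105 days after 9 July 2056.
July has 31 days — 22 days to the end of July leaves 83.
August has 31 days (52 left).
September has 30 days (22 left).
22 days into October → 22 October 2056.

22 October 2056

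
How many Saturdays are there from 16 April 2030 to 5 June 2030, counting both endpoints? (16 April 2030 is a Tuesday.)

16 April 2030 is a Tuesday; the first Saturday on or after it is 20 April 2030 (4 days later).
From 20 April 2030 to 5 June 2030: 10 + 31 + 5 = 46 days (rest of April, May, June).
46 ÷ 7 = 6 full weeks with remainder 4, so 6 more Saturdays after the first → 7.

7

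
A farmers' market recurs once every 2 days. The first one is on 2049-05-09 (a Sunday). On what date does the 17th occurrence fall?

2049-06-10

The 17th occurrence is 16 intervals after the first: 16 × 2 = 32 days after 2049-05-09.
May has 31 days — 22 days to the end of May leaves 10.
10 days into June → 2049-06-10.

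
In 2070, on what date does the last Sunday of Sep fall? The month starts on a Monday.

Sep 2070 begins on a Monday, so the first Sunday is Sep 7 (6 days later).
Sep 2070 has 30 days. Adding weeks: 7, 14, 21, 28 — the last one ≤ 30 is the 28th.

Sep 28, 2070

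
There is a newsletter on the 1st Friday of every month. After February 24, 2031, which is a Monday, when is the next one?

February 2031 starts on a Saturday, so its 1st Friday is February 7, 2031 (6 days in).
That is not after February 24, 2031, so look at March 2031.
March 2031 starts on a Saturday, so its 1st Friday is March 7, 2031 (6 days in).

March 7, 2031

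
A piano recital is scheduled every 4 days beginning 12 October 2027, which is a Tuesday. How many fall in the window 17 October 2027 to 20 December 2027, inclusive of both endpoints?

16

Occurrences land 4·i days after 12 October 2027 for i = 0, 1, 2, …
17 October 2027 is 5 days after the start; 5 ÷ 4 = 1 remainder 1; since the remainder is 1, round up to i = 2. First occurrence in the window: #3 on 20 October 2027 (2×4 = 8 days in).
20 December 2027 is 69 days after the start; 69 ÷ 4 = 17 remainder 1. Last occurrence in the window: #18 on 19 December 2027.
Occurrences #3 through #18: 16 in total.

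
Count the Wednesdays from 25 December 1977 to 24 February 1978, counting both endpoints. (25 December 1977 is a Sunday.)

25 December 1977 is a Sunday; the first Wednesday on or after it is 28 December 1977 (3 days later).
From 28 December 1977 to 24 February 1978: 3 + 31 + 24 = 58 days (rest of December, January, February).
58 ÷ 7 = 8 full weeks with remainder 2, so 8 more Wednesdays after the first → 9.

9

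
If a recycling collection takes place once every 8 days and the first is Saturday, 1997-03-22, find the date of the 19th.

1997-08-13

The 19th occurrence is 18 intervals after the first: 18 × 8 = 144 days after 1997-03-22.
March has 31 days — 9 days to the end of March leaves 135.
April has 30 days (105 left).
May has 31 days (74 left).
June has 30 days (44 left).
July has 31 days (13 left).
13 days into August → 1997-08-13.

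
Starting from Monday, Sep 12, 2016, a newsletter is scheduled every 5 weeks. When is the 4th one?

Dec 26, 2016

The 4th occurrence is 3 intervals after the first: 3 × 35 = 105 days after Sep 12, 2016.
Sep has 30 days — 18 days to the end of Sep leaves 87.
Oct has 31 days (56 left).
Nov has 30 days (26 left).
26 days into Dec → Dec 26, 2016.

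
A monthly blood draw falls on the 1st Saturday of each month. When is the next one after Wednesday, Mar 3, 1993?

Mar 1993 starts on a Monday, so its 1st Saturday is Mar 6, 1993 (5 days in).
Mar 6, 1993 is after Mar 3, 1993, so that is the next one.

Mar 6, 1993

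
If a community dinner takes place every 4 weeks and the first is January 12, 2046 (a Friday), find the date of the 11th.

October 19, 2046

The 11th occurrence is 10 intervals after the first: 10 × 28 = 280 days after January 12, 2046.
January has 31 days — 19 days to the end of January leaves 261.
February has 28 days (233 left).
March has 31 days (202 left).
April has 30 days (172 left).
May has 31 days (141 left).
June has 30 days (111 left).
July has 31 days (80 left).
August has 31 days (49 left).
September has 30 days (19 left).
19 days into October → October 19, 2046.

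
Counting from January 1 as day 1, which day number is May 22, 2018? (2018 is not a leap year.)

142

Days in months before May: 31 + 28 + 31 + 30 = 120.
Plus 22 days into May → day 142.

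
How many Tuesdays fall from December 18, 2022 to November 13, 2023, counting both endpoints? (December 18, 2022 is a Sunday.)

December 18, 2022 is a Sunday; the first Tuesday on or after it is December 20, 2022 (2 days later).
From December 20, 2022 to November 13, 2023: 11 + 317 = 328 days (rest of 2022, to November 13, 2023 in 2023).
328 ÷ 7 = 46 full weeks with remainder 6, so 46 more Tuesdays after the first → 47.

47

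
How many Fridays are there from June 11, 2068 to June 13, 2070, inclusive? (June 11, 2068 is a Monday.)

105

June 11, 2068 is a Monday; the first Friday on or after it is June 15, 2068 (4 days later).
From June 15, 2068 to June 13, 2070: 199 + 365 + 164 = 728 days (rest of 2068, 2069, to June 13, 2070 in 2070).
728 ÷ 7 = 104 full weeks with remainder 0, so 104 more Fridays after the first → 105.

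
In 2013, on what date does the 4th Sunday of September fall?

September 2013 begins on a Sunday, so the first Sunday is September 1.
The 4th Sunday is 3 weeks later: 1 + 21 = 22.

September 22, 2013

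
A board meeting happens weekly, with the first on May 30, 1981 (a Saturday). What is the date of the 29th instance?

Dec 12, 1981

The 29th occurrence is 28 intervals after the first: 28 × 7 = 196 days after May 30, 1981.
May has 31 days — 1 day to the end of May leaves 195.
Jun has 30 days (165 left).
Jul has 31 days (134 left).
Aug has 31 days (103 left).
Sep has 30 days (73 left).
Oct has 31 days (42 left).
Nov has 30 days (12 left).
12 days into Dec → Dec 12, 1981.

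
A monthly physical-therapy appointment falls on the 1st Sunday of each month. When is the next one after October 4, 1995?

October 1995 starts on a Sunday, so its 1st Sunday is October 1, 1995.
That is not after October 4, 1995, so look at November 1995.
November 1995 starts on a Wednesday, so its 1st Sunday is November 5, 1995 (4 days in).

November 5, 1995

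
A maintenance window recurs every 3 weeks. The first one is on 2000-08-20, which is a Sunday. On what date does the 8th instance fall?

The 8th occurrence is 7 intervals after the first: 7 × 21 = 147 days after 2000-08-20.
August has 31 days — 11 days to the end of August leaves 136.
September has 30 days (106 left).
October has 31 days (75 left).
November has 30 days (45 left).
December has 31 days (14 left).
14 days into January → 2001-01-14.

2001-01-14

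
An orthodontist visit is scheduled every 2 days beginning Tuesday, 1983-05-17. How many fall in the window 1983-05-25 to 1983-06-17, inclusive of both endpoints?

12

Occurrences land 2·i days after 1983-05-17 for i = 0, 1, 2, …
1983-05-25 is 8 days after the start; 8 ÷ 2 = 4 remainder 0. First occurrence in the window: #5 on 1983-05-25 (4×2 = 8 days in).
1983-06-17 is 31 days after the start; 31 ÷ 2 = 15 remainder 1. Last occurrence in the window: #16 on 1983-06-16.
Occurrences #5 through #16: 12 in total.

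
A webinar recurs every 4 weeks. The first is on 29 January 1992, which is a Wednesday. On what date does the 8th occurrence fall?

The 8th occurrence is 7 intervals after the first: 7 × 28 = 196 days after 29 January 1992.
January has 31 days — 2 days to the end of January leaves 194.
February has 29 days (165 left).
March has 31 days (134 left).
April has 30 days (104 left).
May has 31 days (73 left).
June has 30 days (43 left).
July has 31 days (12 left).
12 days into August → 12 August 1992.

12 August 1992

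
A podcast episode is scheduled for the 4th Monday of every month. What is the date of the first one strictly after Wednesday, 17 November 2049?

November 2049 starts on a Monday; its first Monday is the 1st, so the 4th Monday is the 22nd — 22 November 2049.
22 November 2049 is after 17 November 2049, so that is the next one.

22 November 2049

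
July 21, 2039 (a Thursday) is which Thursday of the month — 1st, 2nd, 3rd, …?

Day 21 falls in week ⌈21/7⌉ of the month.
Days 1–7 hold the 1st Thursday, 8–14 the 2nd, 15–21 the 3rd, 22–28 the 4th, 29–31 the 5th.
21 is in the range for the 3rd.

3rd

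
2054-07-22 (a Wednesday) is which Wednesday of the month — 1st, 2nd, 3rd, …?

Day 22 falls in week ⌈22/7⌉ of the month.
Days 1–7 hold the 1st Wednesday, 8–14 the 2nd, 15–21 the 3rd, 22–28 the 4th, 29–31 the 5th.
22 is in the range for the 4th.

4th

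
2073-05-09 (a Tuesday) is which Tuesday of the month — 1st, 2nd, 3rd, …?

2nd

Day 9 falls in week ⌈9/7⌉ of the month.
Days 1–7 hold the 1st Tuesday, 8–14 the 2nd, 15–21 the 3rd, 22–28 the 4th, 29–31 the 5th.
9 is in the range for the 2nd.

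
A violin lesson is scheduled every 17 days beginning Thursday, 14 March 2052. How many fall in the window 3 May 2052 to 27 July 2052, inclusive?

Occurrences land 17·i days after 14 March 2052 for i = 0, 1, 2, …
3 May 2052 is 50 days after the start; 50 ÷ 17 = 2 remainder 16; since the remainder is 16, round up to i = 3. First occurrence in the window: #4 on 4 May 2052 (3×17 = 51 days in).
27 July 2052 is 135 days after the start; 135 ÷ 17 = 7 remainder 16. Last occurrence in the window: #8 on 11 July 2052.
Occurrences #4 through #8: 5 in total.

5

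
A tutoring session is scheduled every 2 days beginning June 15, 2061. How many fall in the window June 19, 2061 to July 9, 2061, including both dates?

11

Occurrences land 2·i days after June 15, 2061 for i = 0, 1, 2, …
June 19, 2061 is 4 days after the start; 4 ÷ 2 = 2 remainder 0. First occurrence in the window: #3 on June 19, 2061 (2×2 = 4 days in).
July 9, 2061 is 24 days after the start; 24 ÷ 2 = 12 remainder 0. Last occurrence in the window: #13 on July 9, 2061.
Occurrences #3 through #13: 11 in total.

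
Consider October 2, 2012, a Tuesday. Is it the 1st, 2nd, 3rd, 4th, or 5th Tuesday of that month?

1st

Day 2 falls in week ⌈2/7⌉ of the month.
Days 1–7 hold the 1st Tuesday, 8–14 the 2nd, 15–21 the 3rd, 22–28 the 4th, 29–31 the 5th.
2 is in the range for the 1st.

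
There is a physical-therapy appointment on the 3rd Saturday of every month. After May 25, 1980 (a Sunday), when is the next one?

June 21, 1980

May 1980 starts on a Thursday; its first Saturday is the 3rd, so the 3rd Saturday is the 17th — May 17, 1980.
That is not after May 25, 1980, so look at June 1980.
June 1980 starts on a Sunday; its first Saturday is the 7th, so the 3rd Saturday is the 21st — June 21, 1980.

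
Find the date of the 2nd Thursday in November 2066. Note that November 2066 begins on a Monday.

2066-11-11

November 2066 begins on a Monday, so the first Thursday is November 4 (3 days later).
The 2nd Thursday is 1 weeks later: 4 + 7 = 11.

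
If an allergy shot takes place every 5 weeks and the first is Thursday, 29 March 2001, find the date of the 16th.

The 16th occurrence is 15 intervals after the first: 15 × 35 = 525 days after 29 March 2001.
March has 31 days — 2 days to the end of March leaves 523.
From end of March to end of 2001 is 275 days (248 left).
January has 31 days (217 left).
February has 28 days (189 left).
March has 31 days (158 left).
April has 30 days (128 left).
May has 31 days (97 left).
June has 30 days (67 left).
July has 31 days (36 left).
August has 31 days (5 left).
5 days into September → 5 September 2002.

5 September 2002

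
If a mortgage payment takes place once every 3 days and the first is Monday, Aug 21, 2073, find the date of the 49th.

Jan 12, 2074

The 49th occurrence is 48 intervals after the first: 48 × 3 = 144 days after Aug 21, 2073.
Aug has 31 days — 10 days to the end of Aug leaves 134.
Sep has 30 days (104 left).
Oct has 31 days (73 left).
Nov has 30 days (43 left).
Dec has 31 days (12 left).
12 days into Jan → Jan 12, 2074.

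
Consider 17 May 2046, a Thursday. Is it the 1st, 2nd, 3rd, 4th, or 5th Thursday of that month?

Day 17 falls in week ⌈17/7⌉ of the month.
Days 1–7 hold the 1st Thursday, 8–14 the 2nd, 15–21 the 3rd, 22–28 the 4th, 29–31 the 5th.
17 is in the range for the 3rd.

3rd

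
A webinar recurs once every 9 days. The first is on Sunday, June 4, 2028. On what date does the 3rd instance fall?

June 22, 2028

The 3rd occurrence is 2 intervals after the first: 2 × 9 = 18 days after June 4, 2028.
18 days later is June 22, 2028.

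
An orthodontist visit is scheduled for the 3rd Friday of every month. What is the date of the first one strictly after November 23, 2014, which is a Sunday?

November 2014 starts on a Saturday; its first Friday is the 7th, so the 3rd Friday is the 21st — November 21, 2014.
That is not after November 23, 2014, so look at December 2014.
December 2014 starts on a Monday; its first Friday is the 5th, so the 3rd Friday is the 19th — December 19, 2014.

December 19, 2014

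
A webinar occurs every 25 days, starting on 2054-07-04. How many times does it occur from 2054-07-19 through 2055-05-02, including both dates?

Occurrences land 25·i days after 2054-07-04 for i = 0, 1, 2, …
2054-07-19 is 15 days after the start; 15 ÷ 25 = 0 remainder 15; since the remainder is 15, round up to i = 1. First occurrence in the window: #2 on 2054-07-29 (1×25 = 25 days in).
2055-05-02 is 302 days after the start; 302 ÷ 25 = 12 remainder 2. Last occurrence in the window: #13 on 2055-04-30.
Occurrences #2 through #13: 12 in total.

12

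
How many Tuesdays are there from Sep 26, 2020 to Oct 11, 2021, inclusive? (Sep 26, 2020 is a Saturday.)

Sep 26, 2020 is a Saturday; the first Tuesday on or after it is Sep 29, 2020 (3 days later).
From Sep 29, 2020 to Oct 11, 2021: 93 + 284 = 377 days (rest of 2020, to Oct 11, 2021 in 2021).
377 ÷ 7 = 53 full weeks with remainder 6, so 53 more Tuesdays after the first → 54.

54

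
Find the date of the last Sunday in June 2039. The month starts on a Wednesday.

June 2039 begins on a Wednesday, so the first Sunday is June 5 (4 days later).
June 2039 has 30 days. Adding weeks: 5, 12, 19, 26 — the last one ≤ 30 is the 26th.

26 June 2039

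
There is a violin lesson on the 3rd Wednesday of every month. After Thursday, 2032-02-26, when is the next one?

February 2032 starts on a Sunday; its first Wednesday is the 4th, so the 3rd Wednesday is the 18th — 2032-02-18.
That is not after 2032-02-26, so look at March 2032.
March 2032 starts on a Monday; its first Wednesday is the 3rd, so the 3rd Wednesday is the 17th — 2032-03-17.

2032-03-17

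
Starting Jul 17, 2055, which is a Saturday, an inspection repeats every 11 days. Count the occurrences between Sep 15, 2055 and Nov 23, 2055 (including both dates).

Occurrences land 11·i days after Jul 17, 2055 for i = 0, 1, 2, …
Sep 15, 2055 is 60 days after the start; 60 ÷ 11 = 5 remainder 5; since the remainder is 5, round up to i = 6. First occurrence in the window: #7 on Sep 21, 2055 (6×11 = 66 days in).
Nov 23, 2055 is 129 days after the start; 129 ÷ 11 = 11 remainder 8. Last occurrence in the window: #12 on Nov 15, 2055.
Occurrences #7 through #12: 6 in total.

6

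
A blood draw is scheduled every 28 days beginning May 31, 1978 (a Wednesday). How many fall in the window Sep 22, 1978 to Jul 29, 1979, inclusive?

Occurrences land 28·i days after May 31, 1978 for i = 0, 1, 2, …
Sep 22, 1978 is 114 days after the start; 114 ÷ 28 = 4 remainder 2; since the remainder is 2, round up to i = 5. First occurrence in the window: #6 on Oct 18, 1978 (5×28 = 140 days in).
Jul 29, 1979 is 424 days after the start; 424 ÷ 28 = 15 remainder 4. Last occurrence in the window: #16 on Jul 25, 1979.
Occurrences #6 through #16: 11 in total.

11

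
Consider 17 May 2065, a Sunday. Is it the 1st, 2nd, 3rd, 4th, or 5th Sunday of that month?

Day 17 falls in week ⌈17/7⌉ of the month.
Days 1–7 hold the 1st Sunday, 8–14 the 2nd, 15–21 the 3rd, 22–28 the 4th, 29–31 the 5th.
17 is in the range for the 3rd.

3rd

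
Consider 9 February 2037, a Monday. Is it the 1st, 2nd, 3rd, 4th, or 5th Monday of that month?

2nd

Day 9 falls in week ⌈9/7⌉ of the month.
Days 1–7 hold the 1st Monday, 8–14 the 2nd, 15–21 the 3rd, 22–28 the 4th, 29–31 the 5th.
9 is in the range for the 2nd.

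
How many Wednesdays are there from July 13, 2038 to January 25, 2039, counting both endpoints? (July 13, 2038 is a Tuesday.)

July 13, 2038 is a Tuesday; the first Wednesday on or after it is July 14, 2038 (1 day later).
From July 14, 2038 to January 25, 2039: 17 + 31 + 30 + 31 + 30 + 31 + 25 = 195 days (rest of July, August, September, October, November, December, January).
195 ÷ 7 = 27 full weeks with remainder 6, so 27 more Wednesdays after the first → 28.

28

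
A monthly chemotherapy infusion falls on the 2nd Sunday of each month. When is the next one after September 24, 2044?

October 9, 2044

September 2044 starts on a Thursday; its first Sunday is the 4th, so the 2nd Sunday is the 11th — September 11, 2044.
That is not after September 24, 2044, so look at October 2044.
October 2044 starts on a Saturday; its first Sunday is the 2nd, so the 2nd Sunday is the 9th — October 9, 2044.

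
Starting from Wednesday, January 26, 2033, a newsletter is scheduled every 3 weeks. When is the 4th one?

The 4th occurrence is 3 intervals after the first: 3 × 21 = 63 days after January 26, 2033.
January has 31 days — 5 days to the end of January leaves 58.
February has 28 days (30 left).
30 days into March → March 30, 2033.

March 30, 2033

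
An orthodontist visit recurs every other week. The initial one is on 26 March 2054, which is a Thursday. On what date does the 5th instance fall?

21 May 2054

The 5th occurrence is 4 intervals after the first: 4 × 14 = 56 days after 26 March 2054.
March has 31 days — 5 days to the end of March leaves 51.
April has 30 days (21 left).
21 days into May → 21 May 2054.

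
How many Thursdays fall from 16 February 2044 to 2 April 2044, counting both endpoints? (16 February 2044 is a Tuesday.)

7

16 February 2044 is a Tuesday; the first Thursday on or after it is 18 February 2044 (2 days later).
From 18 February 2044 to 2 April 2044: 11 + 31 + 2 = 44 days (rest of February, March, April).
44 ÷ 7 = 6 full weeks with remainder 2, so 6 more Thursdays after the first → 7.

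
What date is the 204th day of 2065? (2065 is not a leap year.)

2065-07-23

January has 31 days (204 − 31 = 173 remain).
February has 28 days (173 − 28 = 145 remain).
March has 31 days (145 − 31 = 114 remain).
April has 30 days (114 − 30 = 84 remain).
May has 31 days (84 − 31 = 53 remain).
June has 30 days (53 − 30 = 23 remain).
23 into July → July 23.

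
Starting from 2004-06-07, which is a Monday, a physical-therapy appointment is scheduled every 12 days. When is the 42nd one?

2005-10-12

The 42nd occurrence is 41 intervals after the first: 41 × 12 = 492 days after 2004-06-07.
June has 30 days — 23 days to the end of June leaves 469.
From end of June to end of 2004 is 184 days (285 left).
January has 31 days (254 left).
February has 28 days (226 left).
March has 31 days (195 left).
April has 30 days (165 left).
May has 31 days (134 left).
June has 30 days (104 left).
July has 31 days (73 left).
August has 31 days (42 left).
September has 30 days (12 left).
12 days into October → 2005-10-12.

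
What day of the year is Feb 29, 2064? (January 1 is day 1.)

60

Days in months before Feb: 31 = 31.
Plus 29 days into Feb → day 60.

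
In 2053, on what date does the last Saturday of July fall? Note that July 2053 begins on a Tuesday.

July 2053 begins on a Tuesday, so the first Saturday is July 5 (4 days later).
July 2053 has 31 days. Adding weeks: 5, 12, 19, 26 — the last one ≤ 31 is the 26th.

July 26, 2053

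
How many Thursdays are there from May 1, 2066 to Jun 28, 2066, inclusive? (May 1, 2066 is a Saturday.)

May 1, 2066 is a Saturday; the first Thursday on or after it is May 6, 2066 (5 days later).
From May 6, 2066 to Jun 28, 2066: 25 + 28 = 53 days (rest of May, Jun).
53 ÷ 7 = 7 full weeks with remainder 4, so 7 more Thursdays after the first → 8.

8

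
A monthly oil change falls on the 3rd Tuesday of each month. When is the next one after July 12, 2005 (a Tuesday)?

July 2005 starts on a Friday; its first Tuesday is the 5th, so the 3rd Tuesday is the 19th — July 19, 2005.
July 19, 2005 is after July 12, 2005, so that is the next one.

July 19, 2005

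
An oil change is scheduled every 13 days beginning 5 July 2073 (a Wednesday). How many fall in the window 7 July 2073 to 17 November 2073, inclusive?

Occurrences land 13·i days after 5 July 2073 for i = 0, 1, 2, …
7 July 2073 is 2 days after the start; 2 ÷ 13 = 0 remainder 2; since the remainder is 2, round up to i = 1. First occurrence in the window: #2 on 18 July 2073 (1×13 = 13 days in).
17 November 2073 is 135 days after the start; 135 ÷ 13 = 10 remainder 5. Last occurrence in the window: #11 on 12 November 2073.
Occurrences #2 through #11: 10 in total.

10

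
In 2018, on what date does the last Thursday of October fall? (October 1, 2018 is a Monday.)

October 25, 2018

October 2018 begins on a Monday, so the first Thursday is October 4 (3 days later).
October 2018 has 31 days. Adding weeks: 4, 11, 18, 25 — the last one ≤ 31 is the 25th.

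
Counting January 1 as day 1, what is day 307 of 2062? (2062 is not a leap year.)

January has 31 days (307 − 31 = 276 remain).
February has 28 days (276 − 28 = 248 remain).
March has 31 days (248 − 31 = 217 remain).
April has 30 days (217 − 30 = 187 remain).
May has 31 days (187 − 31 = 156 remain).
June has 30 days (156 − 30 = 126 remain).
July has 31 days (126 − 31 = 95 remain).
August has 31 days (95 − 31 = 64 remain).
September has 30 days (64 − 30 = 34 remain).
October has 31 days (34 − 31 = 3 remain).
3 into November → November 3.

2062-11-03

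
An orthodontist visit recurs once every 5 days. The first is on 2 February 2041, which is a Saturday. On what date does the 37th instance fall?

The 37th occurrence is 36 intervals after the first: 36 × 5 = 180 days after 2 February 2041.
February has 28 days — 26 days to the end of February leaves 154.
March has 31 days (123 left).
April has 30 days (93 left).
May has 31 days (62 left).
June has 30 days (32 left).
July has 31 days (1 left).
1 day into August → 1 August 2041.

1 August 2041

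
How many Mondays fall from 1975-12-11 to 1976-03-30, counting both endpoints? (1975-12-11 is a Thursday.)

1975-12-11 is a Thursday; the first Monday on or after it is 1975-12-15 (4 days later).
From 1975-12-15 to 1976-03-30: 16 + 31 + 29 + 30 = 106 days (rest of December, January, February, March).
106 ÷ 7 = 15 full weeks with remainder 1, so 15 more Mondays after the first → 16.

16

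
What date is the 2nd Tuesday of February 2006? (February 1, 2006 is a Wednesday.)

February 2006 begins on a Wednesday, so the first Tuesday is February 7 (6 days later).
The 2nd Tuesday is 1 weeks later: 7 + 7 = 14.

February 14, 2006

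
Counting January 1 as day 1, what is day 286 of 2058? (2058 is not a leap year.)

January has 31 days (286 − 31 = 255 remain).
February has 28 days (255 − 28 = 227 remain).
March has 31 days (227 − 31 = 196 remain).
April has 30 days (196 − 30 = 166 remain).
May has 31 days (166 − 31 = 135 remain).
June has 30 days (135 − 30 = 105 remain).
July has 31 days (105 − 31 = 74 remain).
August has 31 days (74 − 31 = 43 remain).
September has 30 days (43 − 30 = 13 remain).
13 into October → October 13.

October 13, 2058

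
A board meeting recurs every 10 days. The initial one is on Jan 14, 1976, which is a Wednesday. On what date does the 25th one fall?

The 25th occurrence is 24 intervals after the first: 24 × 10 = 240 days after Jan 14, 1976.
Jan has 31 days — 17 days to the end of Jan leaves 223.
Feb has 29 days (194 left).
Mar has 31 days (163 left).
Apr has 30 days (133 left).
May has 31 days (102 left).
Jun has 30 days (72 left).
Jul has 31 days (41 left).
Aug has 31 days (10 left).
10 days into Sep → Sep 10, 1976.

Sep 10, 1976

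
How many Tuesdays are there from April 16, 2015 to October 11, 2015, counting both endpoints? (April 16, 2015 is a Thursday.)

April 16, 2015 is a Thursday; the first Tuesday on or after it is April 21, 2015 (5 days later).
From April 21, 2015 to October 11, 2015: 9 + 31 + 30 + 31 + 31 + 30 + 11 = 173 days (rest of April, May, June, July, August, September, October).
173 ÷ 7 = 24 full weeks with remainder 5, so 24 more Tuesdays after the first → 25.

25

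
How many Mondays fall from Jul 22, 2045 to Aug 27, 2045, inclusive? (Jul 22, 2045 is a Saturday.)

Jul 22, 2045 is a Saturday; the first Monday on or after it is Jul 24, 2045 (2 days later).
From Jul 24, 2045 to Aug 27, 2045: 7 + 27 = 34 days (rest of Jul, Aug).
34 ÷ 7 = 4 full weeks with remainder 6, so 4 more Mondays after the first → 5.

5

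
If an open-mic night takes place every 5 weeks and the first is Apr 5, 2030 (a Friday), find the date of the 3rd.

The 3rd occurrence is 2 intervals after the first: 2 × 35 = 70 days after Apr 5, 2030.
Apr has 30 days — 25 days to the end of Apr leaves 45.
May has 31 days (14 left).
14 days into Jun → Jun 14, 2030.

Jun 14, 2030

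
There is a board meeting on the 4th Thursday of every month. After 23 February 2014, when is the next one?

27 February 2014

February 2014 starts on a Saturday; its first Thursday is the 6th, so the 4th Thursday is the 27th — 27 February 2014.
27 February 2014 is after 23 February 2014, so that is the next one.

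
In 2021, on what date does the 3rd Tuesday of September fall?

2021-09-21

September 2021 begins on a Wednesday, so the first Tuesday is September 7 (6 days later).
The 3rd Tuesday is 2 weeks later: 7 + 14 = 21.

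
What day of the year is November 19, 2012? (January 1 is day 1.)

324

Days in months before November: 31 + 29 + 31 + 30 + 31 + 30 + 31 + 31 + 30 + 31 = 305.
Plus 19 days into November → day 324.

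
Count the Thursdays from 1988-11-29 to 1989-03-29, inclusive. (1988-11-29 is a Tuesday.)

1988-11-29 is a Tuesday; the first Thursday on or after it is 1988-12-01 (2 days later).
From 1988-12-01 to 1989-03-29: 30 + 31 + 28 + 29 = 118 days (rest of December, January, February, March).
118 ÷ 7 = 16 full weeks with remainder 6, so 16 more Thursdays after the first → 17.

17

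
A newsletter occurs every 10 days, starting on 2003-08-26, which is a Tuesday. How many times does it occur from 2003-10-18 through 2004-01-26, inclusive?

10

Occurrences land 10·i days after 2003-08-26 for i = 0, 1, 2, …
2003-10-18 is 53 days after the start; 53 ÷ 10 = 5 remainder 3; since the remainder is 3, round up to i = 6. First occurrence in the window: #7 on 2003-10-25 (6×10 = 60 days in).
2004-01-26 is 153 days after the start; 153 ÷ 10 = 15 remainder 3. Last occurrence in the window: #16 on 2004-01-23.
Occurrences #7 through #16: 10 in total.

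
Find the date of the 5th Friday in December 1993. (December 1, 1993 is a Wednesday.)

December 1993 begins on a Wednesday, so the first Friday is December 3 (2 days later).
The 5th Friday is 4 weeks later: 3 + 28 = 31.

31 December 1993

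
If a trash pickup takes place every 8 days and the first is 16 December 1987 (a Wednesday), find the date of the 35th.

The 35th occurrence is 34 intervals after the first: 34 × 8 = 272 days after 16 December 1987.
December has 31 days — 15 days to the end of December leaves 257.
January has 31 days (226 left).
February has 29 days (197 left).
March has 31 days (166 left).
April has 30 days (136 left).
May has 31 days (105 left).
June has 30 days (75 left).
July has 31 days (44 left).
August has 31 days (13 left).
13 days into September → 13 September 1988.

13 September 1988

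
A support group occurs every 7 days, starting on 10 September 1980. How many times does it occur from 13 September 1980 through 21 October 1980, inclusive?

5

Occurrences land 7·i days after 10 September 1980 for i = 0, 1, 2, …
13 September 1980 is 3 days after the start; 3 ÷ 7 = 0 remainder 3; since the remainder is 3, round up to i = 1. First occurrence in the window: #2 on 17 September 1980 (1×7 = 7 days in).
21 October 1980 is 41 days after the start; 41 ÷ 7 = 5 remainder 6. Last occurrence in the window: #6 on 15 October 1980.
Occurrences #2 through #6: 5 in total.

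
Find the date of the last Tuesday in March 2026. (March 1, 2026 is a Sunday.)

March 2026 begins on a Sunday, so the first Tuesday is March 3 (2 days later).
March 2026 has 31 days. Adding weeks: 3, 10, 17, 24, 31 — the last one ≤ 31 is the 31st.

2026-03-31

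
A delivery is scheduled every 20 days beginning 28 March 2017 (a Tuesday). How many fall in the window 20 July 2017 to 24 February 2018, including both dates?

Occurrences land 20·i days after 28 March 2017 for i = 0, 1, 2, …
20 July 2017 is 114 days after the start; 114 ÷ 20 = 5 remainder 14; since the remainder is 14, round up to i = 6. First occurrence in the window: #7 on 26 July 2017 (6×20 = 120 days in).
24 February 2018 is 333 days after the start; 333 ÷ 20 = 16 remainder 13. Last occurrence in the window: #17 on 11 February 2018.
Occurrences #7 through #17: 11 in total.

11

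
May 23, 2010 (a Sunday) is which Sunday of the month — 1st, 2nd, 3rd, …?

Day 23 falls in week ⌈23/7⌉ of the month.
Days 1–7 hold the 1st Sunday, 8–14 the 2nd, 15–21 the 3rd, 22–28 the 4th, 29–31 the 5th.
23 is in the range for the 4th.

4th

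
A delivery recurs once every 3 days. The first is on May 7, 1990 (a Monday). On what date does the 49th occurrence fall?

The 49th occurrence is 48 intervals after the first: 48 × 3 = 144 days after May 7, 1990.
May has 31 days — 24 days to the end of May leaves 120.
June has 30 days (90 left).
July has 31 days (59 left).
August has 31 days (28 left).
28 days into September → September 28, 1990.

September 28, 1990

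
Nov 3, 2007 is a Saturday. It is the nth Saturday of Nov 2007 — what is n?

Day 3 falls in week ⌈3/7⌉ of the month.
Days 1–7 hold the 1st Saturday, 8–14 the 2nd, 15–21 the 3rd, 22–28 the 4th, 29–31 the 5th.
3 is in the range for the 1st.

1st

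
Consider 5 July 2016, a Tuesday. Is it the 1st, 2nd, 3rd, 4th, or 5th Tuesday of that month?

1st

Day 5 falls in week ⌈5/7⌉ of the month.
Days 1–7 hold the 1st Tuesday, 8–14 the 2nd, 15–21 the 3rd, 22–28 the 4th, 29–31 the 5th.
5 is in the range for the 1st.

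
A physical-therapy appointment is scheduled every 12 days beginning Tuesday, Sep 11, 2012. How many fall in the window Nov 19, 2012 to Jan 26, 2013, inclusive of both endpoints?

Occurrences land 12·i days after Sep 11, 2012 for i = 0, 1, 2, …
Nov 19, 2012 is 69 days after the start; 69 ÷ 12 = 5 remainder 9; since the remainder is 9, round up to i = 6. First occurrence in the window: #7 on Nov 22, 2012 (6×12 = 72 days in).
Jan 26, 2013 is 137 days after the start; 137 ÷ 12 = 11 remainder 5. Last occurrence in the window: #12 on Jan 21, 2013.
Occurrences #7 through #12: 6 in total.

6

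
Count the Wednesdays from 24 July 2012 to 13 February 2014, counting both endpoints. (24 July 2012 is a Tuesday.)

24 July 2012 is a Tuesday; the first Wednesday on or after it is 25 July 2012 (1 day later).
From 25 July 2012 to 13 February 2014: 159 + 365 + 44 = 568 days (rest of 2012, 2013, to 13 February 2014 in 2014).
568 ÷ 7 = 81 full weeks with remainder 1, so 81 more Wednesdays after the first → 82.

82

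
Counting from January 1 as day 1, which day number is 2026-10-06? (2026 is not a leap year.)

Days in months before October: 31 + 28 + 31 + 30 + 31 + 30 + 31 + 31 + 30 = 273.
Plus 6 days into October → day 279.

279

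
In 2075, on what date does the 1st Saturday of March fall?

March 2075 begins on a Friday, so the first Saturday is March 2 (1 day later).

2 March 2075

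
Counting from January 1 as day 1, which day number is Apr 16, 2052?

107

Days in months before Apr: 31 + 29 + 31 = 91.
Plus 16 days into Apr → day 107.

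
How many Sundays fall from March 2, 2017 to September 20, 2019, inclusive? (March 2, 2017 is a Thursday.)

133

March 2, 2017 is a Thursday; the first Sunday on or after it is March 5, 2017 (3 days later).
From March 5, 2017 to September 20, 2019: 301 + 365 + 263 = 929 days (rest of 2017, 2018, to September 20, 2019 in 2019).
929 ÷ 7 = 132 full weeks with remainder 5, so 132 more Sundays after the first → 133.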